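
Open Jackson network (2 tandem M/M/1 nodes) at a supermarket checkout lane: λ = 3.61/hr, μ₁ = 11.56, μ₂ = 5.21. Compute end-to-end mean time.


Each node sees arrival rate λ = 3.61/hr (tandem ⇒ throughput preserved).
W₁ = 1/(μ₁−λ) = 1/(11.56−3.61) = 0.12579 hr
W₂ = 1/(μ₂−λ) = 1/(5.21−3.61) = 0.62500 hr
W_total = W₁ + W₂ = 0.12579 + 0.62500 = 0.75079 hr

Final: 0.75079 hr


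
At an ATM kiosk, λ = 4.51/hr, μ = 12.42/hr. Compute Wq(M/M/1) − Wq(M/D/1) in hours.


ρ = 4.51/12.42 = 0.3631
Wq(M/M/1) = ρ/(μ−λ) = 0.3631/7.91 = 0.04591 hr
Wq(M/D/1) = ρ/(2(μ−λ)) = 0.02295 hr
Savings = 0.04591 − 0.02295 = 0.02295 hr

Final: 0.02295 hr


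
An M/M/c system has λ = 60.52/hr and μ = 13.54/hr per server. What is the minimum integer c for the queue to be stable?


Stability requires cμ > λ ⇔ c > λ/μ.
λ/μ = 60.52/13.54 = 4.4697
Minimum integer c = ⌊4.4697⌋ + 1 = 5
Check: 5·13.54 = 67.70 > 60.52, while 4·13.54 = 54.16 ≤ 60.52

Final: 5 servers


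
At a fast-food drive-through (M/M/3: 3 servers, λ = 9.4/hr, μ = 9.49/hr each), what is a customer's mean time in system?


a = 0.9905; ρ = 0.3302; P₀ = 0.367257
Lq = P₀·a^c·ρ/(c!(1−ρ)²) = 0.04377
Wq = Lq/λ = 0.04377/9.4 = 0.004657 hr
W = Wq + 1/μ = 0.004657 + 0.10537 = 0.11003 hr

Final: 0.11003 hr


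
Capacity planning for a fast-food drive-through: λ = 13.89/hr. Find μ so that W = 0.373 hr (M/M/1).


W = 1/(μ−λ) ⇒ μ − λ = 1/W = 1/0.373 = 2.6810
μ = λ + 1/W = 13.89 + 2.6810 = 16.5710 per hr

Final: 16.5710 /hr


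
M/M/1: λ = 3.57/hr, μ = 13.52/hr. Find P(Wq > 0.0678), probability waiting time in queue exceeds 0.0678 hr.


ρ = 3.57/13.52 = 0.2641
P(Wq > t) = ρ·e^{−(μ−λ)t} = 0.2641·e^{−0.6746}
= 0.2641·0.509355 = 0.134497

Final: 0.134497


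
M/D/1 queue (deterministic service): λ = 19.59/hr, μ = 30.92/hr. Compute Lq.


ρ = 19.59/30.92 = 0.6336
M/D/1: Lq = ρ²/(2(1−ρ)) = 0.4014/(2·0.3664) = 0.54773

Final: 0.54773


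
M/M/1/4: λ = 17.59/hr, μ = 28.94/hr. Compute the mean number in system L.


ρ = 17.59/28.94 = 0.6078
L = ρ[1 − (K+1)ρ^K + Kρ^(K+1)] / [(1−ρ)(1−ρ^(K+1))]
Numerator: 0.6078·(1 − 5·0.136480 + 4·0.082954) = 0.394720
Denominator: (0.3922)·(0.917046) = 0.359657
L = 0.394720/0.359657 = 1.0975

Final: 1.0975


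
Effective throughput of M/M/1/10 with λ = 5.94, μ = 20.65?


ρ = 0.2877; P_K = (1−ρ)ρ^10/(1−ρ^11) = 0.000002763
λ_eff = λ(1 − P_K) = 5.94·(1 − 0.000002763) = 5.94·0.999997 = 5.9400 /hr

Final: 5.9400 /hr


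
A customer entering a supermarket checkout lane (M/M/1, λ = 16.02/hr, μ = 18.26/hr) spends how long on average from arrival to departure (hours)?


W = 1/(μ−λ) = 1/(18.26 − 16.02) = 1/2.24 = 0.4464 hr

Final: 0.4464 hr


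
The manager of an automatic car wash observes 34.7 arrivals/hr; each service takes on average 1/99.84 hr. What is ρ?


ρ = λ/μ = 34.7/99.84 = 0.3476

Final: 0.3476


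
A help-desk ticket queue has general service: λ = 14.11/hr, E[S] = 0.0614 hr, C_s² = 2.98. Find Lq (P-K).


ρ = λ·E[S] = 14.11·0.0614 = 0.8664
Lq = ρ²(1+C_s²)/(2(1−ρ)) = 0.7506·(1+2.98)/(2·0.1336)
= 0.7506·3.9800/0.2673 = 11.17604

Final: 11.17604


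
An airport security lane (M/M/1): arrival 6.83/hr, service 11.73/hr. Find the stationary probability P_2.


ρ = 6.83/11.73 = 0.5823
P_n = (1−ρ)·ρ^n = (1 − 0.5823)·0.5823^2 = 0.4177·0.339036 = 0.141626

Final: 0.141626


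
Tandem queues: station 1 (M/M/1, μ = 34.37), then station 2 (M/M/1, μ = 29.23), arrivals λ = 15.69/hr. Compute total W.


Each node sees arrival rate λ = 15.69/hr (tandem ⇒ throughput preserved).
W₁ = 1/(μ₁−λ) = 1/(34.37−15.69) = 0.05353 hr
W₂ = 1/(μ₂−λ) = 1/(29.23−15.69) = 0.07386 hr
W_total = W₁ + W₂ = 0.05353 + 0.07386 = 0.12739 hr

Final: 0.12739 hr


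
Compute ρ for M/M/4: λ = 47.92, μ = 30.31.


ρ = λ/(cμ) = 47.92/(4·30.31) = 47.92/121.24 = 0.3952

Final: 0.3952


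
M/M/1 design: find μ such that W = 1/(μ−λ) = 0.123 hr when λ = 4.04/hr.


W = 1/(μ−λ) ⇒ μ − λ = 1/W = 1/0.123 = 8.1301
μ = λ + 1/W = 4.04 + 8.1301 = 12.1701 per hr

Final: 12.1701 /hr


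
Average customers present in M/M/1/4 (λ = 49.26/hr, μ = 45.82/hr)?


ρ = 49.26/45.82 = 1.0751
L = ρ[1 − (K+1)ρ^K + Kρ^(K+1)] / [(1−ρ)(1−ρ^(K+1))]
Numerator: 1.0751·(1 − 5·1.335849 + 4·1.436139) = 0.070218
Denominator: (-0.07508)·(-0.436139) = 0.032744
L = 0.070218/0.032744 = 2.1445

Final: 2.1445


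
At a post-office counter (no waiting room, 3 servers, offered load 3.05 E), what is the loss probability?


B(c,a) = (a^c/c!) / Σ_{k=0}^{c} a^k/k!
a^3/3! = 4.728771
Σ terms (k=0..3): 1.00000 + 3.05000 + 4.65125 + 4.72877 = 13.430021
B = 4.728771/13.430021 = 0.352105

Final: 0.352105


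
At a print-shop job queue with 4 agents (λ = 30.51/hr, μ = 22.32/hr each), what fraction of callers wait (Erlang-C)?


a = λ/μ = 1.3669; ρ = a/4 = 0.3417
P₀ = 0.253301 (from M/M/c formula)
C(c,a) = [a^c/(c!(1−ρ))]·P₀ = [3.49134/(24·0.6583)]·0.253301
= 0.22099·0.253301 = 0.055978

Final: 0.055978


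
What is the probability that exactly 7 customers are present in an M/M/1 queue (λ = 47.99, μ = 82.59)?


ρ = 47.99/82.59 = 0.5811
P_n = (1−ρ)·ρ^n = (1 − 0.5811)·0.5811^7 = 0.4189·0.022365 = 0.009369

Final: 0.009369


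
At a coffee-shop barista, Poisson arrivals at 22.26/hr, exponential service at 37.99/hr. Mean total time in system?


W = 1/(μ−λ) = 1/(37.99 − 22.26) = 1/15.73 = 0.06357 hr

Final: 0.06357 hr


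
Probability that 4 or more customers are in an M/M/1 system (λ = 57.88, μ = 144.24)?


ρ = 57.88/144.24 = 0.4013
P(N ≥ n) = ρ^n = 0.4013^4 = 0.025928

Final: 0.025928


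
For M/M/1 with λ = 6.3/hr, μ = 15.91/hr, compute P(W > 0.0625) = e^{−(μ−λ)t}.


W ~ Exponential(μ−λ) for M/M/1.
μ − λ = 15.91 − 6.3 = 9.6100
P(W > t) = e^{−(μ−λ)t} = e^{−0.6006} = 0.548469

Final: 0.548469


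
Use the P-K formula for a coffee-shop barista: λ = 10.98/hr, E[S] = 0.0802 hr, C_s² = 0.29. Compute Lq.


ρ = λ·E[S] = 10.98·0.0802 = 0.8806
Lq = ρ²(1+C_s²)/(2(1−ρ)) = 0.7754·(1+0.29)/(2·0.1194)
= 0.7754·1.2900/0.2388 = 4.18884

Final: 4.18884


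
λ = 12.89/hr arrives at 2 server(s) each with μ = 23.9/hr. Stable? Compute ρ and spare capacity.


Total capacity cμ = 2·23.9 = 47.80/hr
ρ = λ/(cμ) = 12.89/47.80 = 0.2697
Stable ⇔ ρ < 1: YES
Spare capacity = cμ − λ = 47.80 − 12.89 = 34.91/hr

Final: ρ = 0.2697; stable; margin = 34.91/hr


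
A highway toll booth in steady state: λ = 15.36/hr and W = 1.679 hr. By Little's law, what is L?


L = λW = 15.36·1.679 = 25.7894

Final: 25.7894


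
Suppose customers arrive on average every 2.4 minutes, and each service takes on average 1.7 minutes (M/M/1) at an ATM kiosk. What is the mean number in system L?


λ = 60/2.4 = 25.0000 /hr
μ = 60/1.7 = 35.2941 /hr
ρ = λ/μ = 25.0000/35.2941 = 0.7083
L = ρ/(1−ρ) = 0.7083/0.2917 = 2.4286

Final: 2.4286


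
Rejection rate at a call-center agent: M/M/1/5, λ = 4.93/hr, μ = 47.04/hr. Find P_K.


ρ = λ/μ = 4.93/47.04 = 0.1048
P_K = (1−ρ)ρ^K/(1−ρ^(K+1)) = (0.8952·0.00001264)/(1 − 0.000001325)
= 0.00001132/0.999999 = 0.00001132

Final: 0.00001132


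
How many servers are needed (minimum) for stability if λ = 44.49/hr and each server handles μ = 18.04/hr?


Stability requires cμ > λ ⇔ c > λ/μ.
λ/μ = 44.49/18.04 = 2.4662
Minimum integer c = ⌊2.4662⌋ + 1 = 3
Check: 3·18.04 = 54.12 > 44.49, while 2·18.04 = 36.08 ≤ 44.49

Final: 3 servers


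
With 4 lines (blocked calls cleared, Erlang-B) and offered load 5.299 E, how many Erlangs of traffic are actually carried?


B(4,5.299) = 0.421238 (Erlang-B)
Carried load = a(1 − B) = 5.299·(1 − 0.421238) = 5.299·0.578762 = 3.0669 E

Final: 3.0669 Erlangs


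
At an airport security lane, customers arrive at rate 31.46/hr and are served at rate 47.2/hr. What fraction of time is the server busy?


ρ = λ/μ = 31.46/47.2 = 0.6665

Final: 0.6665


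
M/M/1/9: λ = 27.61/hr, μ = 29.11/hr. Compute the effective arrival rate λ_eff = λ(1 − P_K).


ρ = 0.9485; P_K = (1−ρ)ρ^9/(1−ρ^10) = 0.077912
λ_eff = λ(1 − P_K) = 27.61·(1 − 0.077912) = 27.61·0.922088 = 25.4588 /hr

Final: 25.4588 /hr


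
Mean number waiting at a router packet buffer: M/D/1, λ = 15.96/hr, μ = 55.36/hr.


ρ = 15.96/55.36 = 0.2883
M/D/1: Lq = ρ²/(2(1−ρ)) = 0.08311/(2·0.7117) = 0.05839

Final: 0.05839


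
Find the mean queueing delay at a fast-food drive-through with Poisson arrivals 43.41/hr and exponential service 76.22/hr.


ρ = 43.41/76.22 = 0.5695
Wq = ρ/(μ−λ) = 0.5695/(76.22 − 43.41) = 0.5695/32.81 = 0.01736 hr

Final: 0.01736 hr


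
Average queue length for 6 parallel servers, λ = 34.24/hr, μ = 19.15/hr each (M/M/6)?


a = λ/μ = 1.7880; ρ = a/6 = 0.2980
P₀ = 0.167172
Lq = P₀·a^c·ρ / (c!·(1−ρ)²) = 0.167172·32.67306·0.2980/(720·0.49281)
= 0.004587

Final: 0.004587


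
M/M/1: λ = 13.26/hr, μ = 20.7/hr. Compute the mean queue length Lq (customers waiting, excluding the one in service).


ρ = 13.26/20.7 = 0.6406
Lq = ρ²/(1−ρ) = 0.4103/0.3594 = 1.1417

Final: 1.1417


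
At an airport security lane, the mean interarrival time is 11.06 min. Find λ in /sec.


λ = 1/(interarrival time) in consistent units.
1 second = 0.0166667 min, so λ = 0.0166667/11.06 = 0.001507 per second

Final: 0.001507 /sec


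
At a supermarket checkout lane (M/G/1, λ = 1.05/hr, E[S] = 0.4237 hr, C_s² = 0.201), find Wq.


ρ = λ·E[S] = 1.05·0.4237 = 0.4449
E[S²] = E[S]²(1+C_s²) = 0.4237²·(1+0.201) = 0.215606
Wq = λ·E[S²]/(2(1−ρ)) = 1.05·0.215606/(2·0.5551) = 0.20391 hr

Final: 0.20391 hr


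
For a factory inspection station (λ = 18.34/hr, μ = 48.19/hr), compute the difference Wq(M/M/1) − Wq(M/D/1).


ρ = 18.34/48.19 = 0.3806
Wq(M/M/1) = ρ/(μ−λ) = 0.3806/29.85 = 0.01275 hr
Wq(M/D/1) = ρ/(2(μ−λ)) = 0.006375 hr
Savings = 0.01275 − 0.006375 = 0.006375 hr

Final: 0.006375 hr


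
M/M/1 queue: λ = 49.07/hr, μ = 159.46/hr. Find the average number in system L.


ρ = λ/μ = 49.07/159.46 = 0.3077
L = ρ/(1−ρ) = 0.3077/(1 − 0.3077) = 0.3077/0.6923 = 0.4445

Final: 0.4445


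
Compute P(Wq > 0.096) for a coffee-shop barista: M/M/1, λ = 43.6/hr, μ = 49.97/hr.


ρ = 43.6/49.97 = 0.8725
P(Wq > t) = ρ·e^{−(μ−λ)t} = 0.8725·e^{−0.6115}
= 0.8725·0.542526 = 0.473366

Final: 0.473366


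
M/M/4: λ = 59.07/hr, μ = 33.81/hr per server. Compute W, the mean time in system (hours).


a = 1.7471; ρ = 0.4368; P₀ = 0.170898
Lq = P₀·a^c·ρ/(c!(1−ρ)²) = 0.09135
Wq = Lq/λ = 0.09135/59.07 = 0.001547 hr
W = Wq + 1/μ = 0.001547 + 0.02958 = 0.03112 hr

Final: 0.03112 hr


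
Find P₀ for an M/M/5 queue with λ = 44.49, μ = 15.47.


a = λ/μ = 44.49/15.47 = 2.8759; ρ = a/c = 0.5752
Σ_{k=0}^{4} a^k/k! (terms k=0..4) = 1.00000 + 2.87589 + 4.13537 + 3.96429 + 2.85021 = 14.82576
Tail: a^5/(5!(1−ρ)) = 196.72541/(120·0.4248) = 3.85898
P₀ = 1/(14.82576 + 3.85898) = 1/18.68473 = 0.053520

Final: 0.053520


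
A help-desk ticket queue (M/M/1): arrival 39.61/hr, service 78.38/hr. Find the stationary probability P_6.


ρ = 39.61/78.38 = 0.5054
P_n = (1−ρ)·ρ^n = (1 − 0.5054)·0.5054^6 = 0.4946·0.016657 = 0.008239

Final: 0.008239


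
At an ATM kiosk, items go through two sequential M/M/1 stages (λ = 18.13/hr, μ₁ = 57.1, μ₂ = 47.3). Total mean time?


Each node sees arrival rate λ = 18.13/hr (tandem ⇒ throughput preserved).
W₁ = 1/(μ₁−λ) = 1/(57.1−18.13) = 0.02566 hr
W₂ = 1/(μ₂−λ) = 1/(47.3−18.13) = 0.03428 hr
W_total = W₁ + W₂ = 0.02566 + 0.03428 = 0.05994 hr

Final: 0.05994 hr


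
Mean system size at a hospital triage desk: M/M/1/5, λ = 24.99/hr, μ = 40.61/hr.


ρ = 24.99/40.61 = 0.6154
L = ρ[1 − (K+1)ρ^K + Kρ^(K+1)] / [(1−ρ)(1−ρ^(K+1))]
Numerator: 0.6154·(1 − 6·0.088240 + 5·0.054300) = 0.456638
Denominator: (0.3846)·(0.945700) = 0.363749
L = 0.456638/0.363749 = 1.2554

Final: 1.2554


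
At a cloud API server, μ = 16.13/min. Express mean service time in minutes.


Mean service time = 1/μ = 1/16.13 minute = 0.06200 minute
In minutes: 0.06200 × 1 = 0.06200 min

Final: 0.06200 min


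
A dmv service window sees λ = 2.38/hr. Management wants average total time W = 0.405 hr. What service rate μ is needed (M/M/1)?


W = 1/(μ−λ) ⇒ μ − λ = 1/W = 1/0.405 = 2.4691
μ = λ + 1/W = 2.38 + 2.4691 = 4.8491 per hr

Final: 4.8491 /hr


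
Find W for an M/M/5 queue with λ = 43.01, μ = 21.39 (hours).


a = 2.0108; ρ = 0.4022; P₀ = 0.132863
Lq = P₀·a^c·ρ/(c!(1−ρ)²) = 0.04095
Wq = Lq/λ = 0.04095/43.01 = 0.0009520 hr
W = Wq + 1/μ = 0.0009520 + 0.04675 = 0.04770 hr

Final: 0.04770 hr


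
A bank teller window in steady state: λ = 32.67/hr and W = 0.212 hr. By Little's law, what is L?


L = λW = 32.67·0.212 = 6.9260

Final: 6.9260


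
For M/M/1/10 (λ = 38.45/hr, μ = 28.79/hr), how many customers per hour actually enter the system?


ρ = 1.3355; P_K = (1−ρ)ρ^10/(1−ρ^11) = 0.262107
λ_eff = λ(1 − P_K) = 38.45·(1 − 0.262107) = 38.45·0.737893 = 28.3720 /hr

Final: 28.3720 /hr


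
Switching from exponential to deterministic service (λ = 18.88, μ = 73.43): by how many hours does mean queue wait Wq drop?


ρ = 18.88/73.43 = 0.2571
Wq(M/M/1) = ρ/(μ−λ) = 0.2571/54.55 = 0.004713 hr
Wq(M/D/1) = ρ/(2(μ−λ)) = 0.002357 hr
Savings = 0.004713 − 0.002357 = 0.002357 hr

Final: 0.002357 hr


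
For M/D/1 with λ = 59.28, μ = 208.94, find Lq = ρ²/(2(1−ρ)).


ρ = 59.28/208.94 = 0.2837
M/D/1: Lq = ρ²/(2(1−ρ)) = 0.08050/(2·0.7163) = 0.05619

Final: 0.05619


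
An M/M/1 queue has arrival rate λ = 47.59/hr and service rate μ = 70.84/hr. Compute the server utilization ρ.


ρ = λ/μ = 47.59/70.84 = 0.6718

Final: 0.6718


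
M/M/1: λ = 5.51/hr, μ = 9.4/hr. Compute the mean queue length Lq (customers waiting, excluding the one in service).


ρ = 5.51/9.4 = 0.5862
Lq = ρ²/(1−ρ) = 0.3436/0.4138 = 0.8303

Final: 0.8303


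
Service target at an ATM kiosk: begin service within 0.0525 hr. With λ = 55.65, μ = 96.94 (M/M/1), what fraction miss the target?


ρ = 55.65/96.94 = 0.5741
P(Wq > t) = ρ·e^{−(μ−λ)t} = 0.5741·e^{−2.1677}
= 0.5741·0.114438 = 0.065695

Final: 0.065695


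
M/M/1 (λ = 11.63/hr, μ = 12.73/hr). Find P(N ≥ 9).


ρ = 11.63/12.73 = 0.9136
P(N ≥ n) = ρ^n = 0.9136^9 = 0.443365

Final: 0.443365


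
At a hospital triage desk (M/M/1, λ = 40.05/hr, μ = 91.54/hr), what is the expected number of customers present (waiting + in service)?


ρ = λ/μ = 40.05/91.54 = 0.4375
L = ρ/(1−ρ) = 0.4375/(1 − 0.4375) = 0.4375/0.5625 = 0.7778

Final: 0.7778


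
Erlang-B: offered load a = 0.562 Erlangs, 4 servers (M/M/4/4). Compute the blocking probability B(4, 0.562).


B(c,a) = (a^c/c!) / Σ_{k=0}^{c} a^k/k!
a^4/4! = 0.004157
Σ terms (k=0..4): 1.00000 + 0.56200 + 0.15792 + 0.02958 + 0.004157 = 1.753663
B = 0.004157/1.753663 = 0.002370

Final: 0.002370


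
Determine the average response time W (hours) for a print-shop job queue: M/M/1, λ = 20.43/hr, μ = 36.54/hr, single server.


W = 1/(μ−λ) = 1/(36.54 − 20.43) = 1/16.11 = 0.06207 hr

Final: 0.06207 hr


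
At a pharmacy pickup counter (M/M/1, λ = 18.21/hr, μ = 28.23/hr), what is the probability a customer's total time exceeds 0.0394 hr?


W ~ Exponential(μ−λ) for M/M/1.
μ − λ = 28.23 − 18.21 = 10.0200
P(W > t) = e^{−(μ−λ)t} = e^{−0.3948} = 0.673823

Final: 0.673823


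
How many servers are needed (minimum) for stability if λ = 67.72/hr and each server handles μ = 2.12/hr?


Stability requires cμ > λ ⇔ c > λ/μ.
λ/μ = 67.72/2.12 = 31.9434
Minimum integer c = ⌊31.9434⌋ + 1 = 32
Check: 32·2.12 = 67.84 > 67.72, while 31·2.12 = 65.72 ≤ 67.72

Final: 32 servers


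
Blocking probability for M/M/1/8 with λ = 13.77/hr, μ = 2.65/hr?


ρ = λ/μ = 13.77/2.65 = 5.1962
P_K = (1−ρ)ρ^K/(1−ρ^(K+1)) = (-4.1962·531501.544103)/(1 − 2761802.363131)
= -2230300.819028/-2761801.363131 = 0.807553

Final: 0.807553


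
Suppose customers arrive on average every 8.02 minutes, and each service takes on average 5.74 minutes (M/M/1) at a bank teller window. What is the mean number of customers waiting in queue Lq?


λ = 60/8.02 = 7.4813 /hr
μ = 60/5.74 = 10.4530 /hr
ρ = λ/μ = 7.4813/10.4530 = 0.7157
Lq = ρ²/(1−ρ) = 0.5122/0.2843 = 1.8018

Final: 1.8018


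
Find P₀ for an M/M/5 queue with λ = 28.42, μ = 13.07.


a = λ/μ = 28.42/13.07 = 2.1744; ρ = a/c = 0.4349
Σ_{k=0}^{4} a^k/k! (terms k=0..4) = 1.00000 + 2.17445 + 2.36411 + 1.71354 + 0.93150 = 8.18359
Tail: a^5/(5!(1−ρ)) = 48.61188/(120·0.5651) = 0.71685
P₀ = 1/(8.18359 + 0.71685) = 1/8.90044 = 0.112354

Final: 0.112354


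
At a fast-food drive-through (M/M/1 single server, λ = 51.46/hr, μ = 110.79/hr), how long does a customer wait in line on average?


ρ = 51.46/110.79 = 0.4645
Wq = ρ/(μ−λ) = 0.4645/(110.79 − 51.46) = 0.4645/59.33 = 0.007829 hr

Final: 0.007829 hr


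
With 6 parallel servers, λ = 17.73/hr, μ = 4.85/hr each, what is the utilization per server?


ρ = λ/(cμ) = 17.73/(6·4.85) = 17.73/29.10 = 0.6093

Final: 0.6093


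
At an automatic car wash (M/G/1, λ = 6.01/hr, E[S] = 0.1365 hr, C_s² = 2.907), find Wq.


ρ = λ·E[S] = 6.01·0.1365 = 0.8204
E[S²] = E[S]²(1+C_s²) = 0.1365²·(1+2.907) = 0.072796
Wq = λ·E[S²]/(2(1−ρ)) = 6.01·0.072796/(2·0.1796) = 1.21776 hr

Final: 1.21776 hr


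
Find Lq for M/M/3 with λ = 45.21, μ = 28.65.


a = λ/μ = 1.5780; ρ = a/3 = 0.5260
P₀ = 0.192133
Lq = P₀·a^c·ρ / (c!·(1−ρ)²) = 0.192133·3.92943·0.5260/(6·0.22467)
= 0.29459

Final: 0.29459


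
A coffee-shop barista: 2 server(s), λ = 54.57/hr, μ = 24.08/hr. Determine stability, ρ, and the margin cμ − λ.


Total capacity cμ = 2·24.08 = 48.16/hr
ρ = λ/(cμ) = 54.57/48.16 = 1.1331
Stable ⇔ ρ < 1: NO
Spare capacity = cμ − λ = 48.16 − 54.57 = -6.41/hr

Final: ρ = 1.1331; unstable; margin = -6.41/hr


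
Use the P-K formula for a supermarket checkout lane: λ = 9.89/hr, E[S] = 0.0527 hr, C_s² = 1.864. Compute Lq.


ρ = λ·E[S] = 9.89·0.0527 = 0.5212
Lq = ρ²(1+C_s²)/(2(1−ρ)) = 0.2717·(1+1.864)/(2·0.4788)
= 0.2717·2.8640/0.9576 = 0.81247

Final: 0.81247


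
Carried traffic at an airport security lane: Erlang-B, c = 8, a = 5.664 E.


B(8,5.664) = 0.103556 (Erlang-B)
Carried load = a(1 − B) = 5.664·(1 − 0.103556) = 5.664·0.896444 = 5.0775 E

Final: 5.0775 Erlangs


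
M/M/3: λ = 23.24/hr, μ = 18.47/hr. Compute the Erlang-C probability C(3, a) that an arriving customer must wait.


a = λ/μ = 1.2583; ρ = a/3 = 0.4194
P₀ = 0.276111 (from M/M/c formula)
C(c,a) = [a^c/(c!(1−ρ))]·P₀ = [1.99208/(6·0.5806)]·0.276111
= 0.57187·0.276111 = 0.157898

Final: 0.157898


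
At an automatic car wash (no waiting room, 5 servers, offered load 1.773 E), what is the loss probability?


B(c,a) = (a^c/c!) / Σ_{k=0}^{c} a^k/k!
a^5/5! = 0.146003
Σ terms (k=0..5): 1.00000 + 1.77300 + 1.57176 + 0.92891 + 0.41174 + 0.14600 = 5.831421
B = 0.146003/5.831421 = 0.025037

Final: 0.025037


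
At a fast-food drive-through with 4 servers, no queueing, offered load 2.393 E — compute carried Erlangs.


B(4,2.393) = 0.137924 (Erlang-B)
Carried load = a(1 − B) = 2.393·(1 − 0.137924) = 2.393·0.862076 = 2.0629 E

Final: 2.0629 Erlangs


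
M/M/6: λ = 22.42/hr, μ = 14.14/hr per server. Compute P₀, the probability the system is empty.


a = λ/μ = 22.42/14.14 = 1.5856; ρ = a/c = 0.2643
Σ_{k=0}^{5} a^k/k! (terms k=0..5) = 1.00000 + 1.58557 + 1.25702 + 0.66437 + 0.26335 + 0.08351 = 4.85382
Tail: a^6/(6!(1−ρ)) = 15.88975/(720·0.7357) = 0.03000
P₀ = 1/(4.85382 + 0.03000) = 1/4.88382 = 0.204758

Final: 0.204758


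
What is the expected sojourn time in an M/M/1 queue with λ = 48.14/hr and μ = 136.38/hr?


W = 1/(μ−λ) = 1/(136.38 − 48.14) = 1/88.24 = 0.01133 hr

Final: 0.01133 hr


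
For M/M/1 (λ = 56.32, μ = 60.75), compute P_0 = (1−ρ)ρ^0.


ρ = 56.32/60.75 = 0.9271
P_n = (1−ρ)·ρ^n = (1 − 0.9271)·0.9271^0 = 0.07292·1.000000 = 0.072922

Final: 0.072922


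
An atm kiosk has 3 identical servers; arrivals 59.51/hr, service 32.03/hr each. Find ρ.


ρ = λ/(cμ) = 59.51/(3·32.03) = 59.51/96.09 = 0.6193

Final: 0.6193


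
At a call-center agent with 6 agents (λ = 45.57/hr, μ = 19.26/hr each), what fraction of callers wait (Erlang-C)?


a = λ/μ = 2.3660; ρ = a/6 = 0.3943
P₀ = 0.093469 (from M/M/c formula)
C(c,a) = [a^c/(c!(1−ρ))]·P₀ = [175.44317/(720·0.6057)]·0.093469
= 0.40232·0.093469 = 0.037605

Final: 0.037605


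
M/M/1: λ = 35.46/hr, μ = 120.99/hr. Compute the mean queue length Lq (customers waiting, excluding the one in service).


ρ = 35.46/120.99 = 0.2931
Lq = ρ²/(1−ρ) = 0.08590/0.7069 = 0.1215

Final: 0.1215


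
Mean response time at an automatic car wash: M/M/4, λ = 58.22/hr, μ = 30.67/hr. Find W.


a = 1.8983; ρ = 0.4746; P₀ = 0.145566
Lq = P₀·a^c·ρ/(c!(1−ρ)²) = 0.13538
Wq = Lq/λ = 0.13538/58.22 = 0.002325 hr
W = Wq + 1/μ = 0.002325 + 0.03261 = 0.03493 hr

Final: 0.03493 hr


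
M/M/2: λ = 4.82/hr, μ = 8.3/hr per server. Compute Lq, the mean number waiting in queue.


a = λ/μ = 0.5807; ρ = a/2 = 0.2904
P₀ = 0.549953
Lq = P₀·a^c·ρ / (c!·(1−ρ)²) = 0.549953·0.33724·0.2904/(2·0.50359)
= 0.05347

Final: 0.05347


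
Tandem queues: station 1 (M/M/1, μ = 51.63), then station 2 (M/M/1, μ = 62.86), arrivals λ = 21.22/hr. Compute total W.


Each node sees arrival rate λ = 21.22/hr (tandem ⇒ throughput preserved).
W₁ = 1/(μ₁−λ) = 1/(51.63−21.22) = 0.03288 hr
W₂ = 1/(μ₂−λ) = 1/(62.86−21.22) = 0.02402 hr
W_total = W₁ + W₂ = 0.03288 + 0.02402 = 0.05690 hr

Final: 0.05690 hr


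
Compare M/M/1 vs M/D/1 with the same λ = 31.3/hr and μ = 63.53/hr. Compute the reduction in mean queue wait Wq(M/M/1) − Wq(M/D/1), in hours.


ρ = 31.3/63.53 = 0.4927
Wq(M/M/1) = ρ/(μ−λ) = 0.4927/32.23 = 0.01529 hr
Wq(M/D/1) = ρ/(2(μ−λ)) = 0.007643 hr
Savings = 0.01529 − 0.007643 = 0.007643 hr

Final: 0.007643 hr


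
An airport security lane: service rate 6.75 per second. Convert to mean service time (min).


Mean service time = 1/μ = 1/6.75 second = 0.14815 second
In minutes: 0.14815 × 0.0166667 = 0.002469 min

Final: 0.002469 min


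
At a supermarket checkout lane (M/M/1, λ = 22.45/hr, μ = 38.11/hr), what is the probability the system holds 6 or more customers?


ρ = 22.45/38.11 = 0.5891
P(N ≥ n) = ρ^n = 0.5891^6 = 0.041789

Final: 0.041789


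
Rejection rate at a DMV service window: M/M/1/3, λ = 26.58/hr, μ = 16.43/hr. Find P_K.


ρ = λ/μ = 26.58/16.43 = 1.6178
P_K = (1−ρ)ρ^K/(1−ρ^(K+1)) = (-0.6178·4.234014)/(1 − 6.849670)
= -2.615657/-5.849670 = 0.447146

Final: 0.447146


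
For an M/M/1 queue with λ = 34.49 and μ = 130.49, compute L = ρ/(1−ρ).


ρ = λ/μ = 34.49/130.49 = 0.2643
L = ρ/(1−ρ) = 0.2643/(1 − 0.2643) = 0.2643/0.7357 = 0.3593

Final: 0.3593


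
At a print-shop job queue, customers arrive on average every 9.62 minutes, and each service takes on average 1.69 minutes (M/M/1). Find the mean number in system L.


λ = 60/9.62 = 6.2370 /hr
μ = 60/1.69 = 35.5030 /hr
ρ = λ/μ = 6.2370/35.5030 = 0.1757
L = ρ/(1−ρ) = 0.1757/0.8243 = 0.2131

Final: 0.2131


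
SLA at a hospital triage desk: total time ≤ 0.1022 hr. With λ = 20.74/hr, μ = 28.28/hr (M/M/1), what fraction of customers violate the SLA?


W ~ Exponential(μ−λ) for M/M/1.
μ − λ = 28.28 − 20.74 = 7.5400
P(W > t) = e^{−(μ−λ)t} = e^{−0.7706} = 0.462741

Final: 0.462741


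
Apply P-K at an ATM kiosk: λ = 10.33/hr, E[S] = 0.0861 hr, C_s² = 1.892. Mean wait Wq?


ρ = λ·E[S] = 10.33·0.0861 = 0.8894
E[S²] = E[S]²(1+C_s²) = 0.0861²·(1+1.892) = 0.021439
Wq = λ·E[S²]/(2(1−ρ)) = 10.33·0.021439/(2·0.1106) = 1.00132 hr

Final: 1.00132 hr


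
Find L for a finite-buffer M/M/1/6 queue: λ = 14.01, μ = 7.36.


ρ = 14.01/7.36 = 1.9035
L = ρ[1 − (K+1)ρ^K + Kρ^(K+1)] / [(1−ρ)(1−ρ^(K+1))]
Numerator: 1.9035·(1 − 7·47.573152 + 6·90.557046) = 402.273950
Denominator: (-0.9035)·(-89.557046) = 80.917711
L = 402.273950/80.917711 = 4.9714

Final: 4.9714


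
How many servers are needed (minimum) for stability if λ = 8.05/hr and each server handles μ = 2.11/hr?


Stability requires cμ > λ ⇔ c > λ/μ.
λ/μ = 8.05/2.11 = 3.8152
Minimum integer c = ⌊3.8152⌋ + 1 = 4
Check: 4·2.11 = 8.44 > 8.05, while 3·2.11 = 6.33 ≤ 8.05

Final: 4 servers


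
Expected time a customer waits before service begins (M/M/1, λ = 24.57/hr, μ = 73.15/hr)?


ρ = 24.57/73.15 = 0.3359
Wq = ρ/(μ−λ) = 0.3359/(73.15 − 24.57) = 0.3359/48.58 = 0.006914 hr

Final: 0.006914 hr


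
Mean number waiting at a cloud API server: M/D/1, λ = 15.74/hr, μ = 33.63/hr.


ρ = 15.74/33.63 = 0.4680
M/D/1: Lq = ρ²/(2(1−ρ)) = 0.2191/(2·0.5320) = 0.20589

Final: 0.20589


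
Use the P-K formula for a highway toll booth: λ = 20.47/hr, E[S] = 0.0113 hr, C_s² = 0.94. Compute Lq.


ρ = λ·E[S] = 20.47·0.0113 = 0.2313
Lq = ρ²(1+C_s²)/(2(1−ρ)) = 0.05350·(1+0.94)/(2·0.7687)
= 0.05350·1.9400/1.5374 = 0.06752

Final: 0.06752


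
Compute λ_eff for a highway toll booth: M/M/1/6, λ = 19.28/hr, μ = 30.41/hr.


ρ = 0.6340; P_K = (1−ρ)ρ^6/(1−ρ^7) = 0.024790
λ_eff = λ(1 − P_K) = 19.28·(1 − 0.024790) = 19.28·0.975210 = 18.8020 /hr

Final: 18.8020 /hr


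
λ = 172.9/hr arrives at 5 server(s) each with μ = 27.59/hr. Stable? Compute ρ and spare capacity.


Total capacity cμ = 5·27.59 = 137.95/hr
ρ = λ/(cμ) = 172.9/137.95 = 1.2534
Stable ⇔ ρ < 1: NO
Spare capacity = cμ − λ = 137.95 − 172.9 = -34.95/hr

Final: ρ = 1.2534; unstable; margin = -34.95/hr


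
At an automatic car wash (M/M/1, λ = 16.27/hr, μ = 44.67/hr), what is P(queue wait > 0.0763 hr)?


ρ = 16.27/44.67 = 0.3642
P(Wq > t) = ρ·e^{−(μ−λ)t} = 0.3642·e^{−2.1669}
= 0.3642·0.114530 = 0.041715

Final: 0.041715


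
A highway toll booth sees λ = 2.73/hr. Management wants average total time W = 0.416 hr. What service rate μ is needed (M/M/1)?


W = 1/(μ−λ) ⇒ μ − λ = 1/W = 1/0.416 = 2.4038
μ = λ + 1/W = 2.73 + 2.4038 = 5.1338 per hr

Final: 5.1338 /hr


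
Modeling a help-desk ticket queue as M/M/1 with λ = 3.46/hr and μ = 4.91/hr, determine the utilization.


ρ = λ/μ = 3.46/4.91 = 0.7047

Final: 0.7047


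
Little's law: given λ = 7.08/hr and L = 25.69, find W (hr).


W = L/λ = 25.69/7.08 = 3.6285 hr

Final: 3.6285 hr


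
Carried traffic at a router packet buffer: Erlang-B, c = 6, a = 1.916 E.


B(6,1.916) = 0.010151 (Erlang-B)
Carried load = a(1 − B) = 1.916·(1 − 0.010151) = 1.916·0.989849 = 1.8966 E

Final: 1.8966 Erlangs


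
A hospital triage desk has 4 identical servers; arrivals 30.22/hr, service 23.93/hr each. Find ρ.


ρ = λ/(cμ) = 30.22/(4·23.93) = 30.22/95.72 = 0.3157

Final: 0.3157


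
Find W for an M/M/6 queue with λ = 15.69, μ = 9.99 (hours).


a = 1.5706; ρ = 0.2618; P₀ = 0.207857
Lq = P₀·a^c·ρ/(c!(1−ρ)²) = 0.002081
Wq = Lq/λ = 0.002081/15.69 = 0.0001326 hr
W = Wq + 1/μ = 0.0001326 + 0.10010 = 0.10023 hr

Final: 0.10023 hr


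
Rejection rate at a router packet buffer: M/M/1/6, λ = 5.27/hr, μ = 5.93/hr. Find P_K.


ρ = λ/μ = 5.27/5.93 = 0.8887
P_K = (1−ρ)ρ^K/(1−ρ^(K+1)) = (0.1113·0.492647)/(1 − 0.437816)
= 0.054831/0.562184 = 0.097532

Final: 0.097532


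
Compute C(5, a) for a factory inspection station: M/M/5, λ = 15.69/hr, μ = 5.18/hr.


a = λ/μ = 3.0290; ρ = a/5 = 0.6058
P₀ = 0.045158 (from M/M/c formula)
C(c,a) = [a^c/(c!(1−ρ))]·P₀ = [254.95640/(120·0.3942)]·0.045158
= 5.38963·0.045158 = 0.243383

Final: 0.243383


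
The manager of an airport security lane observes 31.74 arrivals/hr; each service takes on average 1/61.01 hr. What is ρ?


ρ = λ/μ = 31.74/61.01 = 0.5202

Final: 0.5202


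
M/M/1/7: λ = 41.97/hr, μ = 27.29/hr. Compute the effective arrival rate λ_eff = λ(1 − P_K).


ρ = 1.5379; P_K = (1−ρ)ρ^7/(1−ρ^8) = 0.361319
λ_eff = λ(1 − P_K) = 41.97·(1 − 0.361319) = 41.97·0.638681 = 26.8054 /hr

Final: 26.8054 /hr


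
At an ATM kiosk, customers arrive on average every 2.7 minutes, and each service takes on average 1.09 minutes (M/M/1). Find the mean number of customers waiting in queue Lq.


λ = 60/2.7 = 22.2222 /hr
μ = 60/1.09 = 55.0459 /hr
ρ = λ/μ = 22.2222/55.0459 = 0.4037
Lq = ρ²/(1−ρ) = 0.1630/0.5963 = 0.2733

Final: 0.2733


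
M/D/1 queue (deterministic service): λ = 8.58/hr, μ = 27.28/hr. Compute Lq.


ρ = 8.58/27.28 = 0.3145
M/D/1: Lq = ρ²/(2(1−ρ)) = 0.09892/(2·0.6855) = 0.07215

Final: 0.07215


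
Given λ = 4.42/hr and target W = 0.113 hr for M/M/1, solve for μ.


W = 1/(μ−λ) ⇒ μ − λ = 1/W = 1/0.113 = 8.8496
μ = λ + 1/W = 4.42 + 8.8496 = 13.2696 per hr

Final: 13.2696 /hr


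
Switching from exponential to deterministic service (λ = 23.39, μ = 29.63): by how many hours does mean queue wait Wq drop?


ρ = 23.39/29.63 = 0.7894
Wq(M/M/1) = ρ/(μ−λ) = 0.7894/6.24 = 0.12651 hr
Wq(M/D/1) = ρ/(2(μ−λ)) = 0.06325 hr
Savings = 0.12651 − 0.06325 = 0.06325 hr

Final: 0.06325 hr


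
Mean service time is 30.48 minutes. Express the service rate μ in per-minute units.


μ = 1/(service time) in consistent units.
1 minute = 1 min, so μ = 1/30.48 = 0.03281 per minute

Final: 0.03281 /min


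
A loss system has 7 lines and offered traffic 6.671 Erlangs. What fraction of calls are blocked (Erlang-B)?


B(c,a) = (a^c/c!) / Σ_{k=0}^{c} a^k/k!
a^7/7! = 116.655723
Σ terms (k=0..7): 1.00000 + 6.67100 + 22.25112 + 49.47907 + 82.51873 + 110.09649 + 122.40894 + 116.65572 = 511.081074
B = 116.655723/511.081074 = 0.228253

Final: 0.228253


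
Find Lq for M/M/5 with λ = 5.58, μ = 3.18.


a = λ/μ = 1.7547; ρ = a/5 = 0.3509
P₀ = 0.172316
Lq = P₀·a^c·ρ / (c!·(1−ρ)²) = 0.172316·16.63548·0.3509/(120·0.42127)
= 0.01990

Final: 0.01990


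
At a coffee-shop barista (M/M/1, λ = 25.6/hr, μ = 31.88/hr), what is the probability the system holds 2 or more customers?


ρ = 25.6/31.88 = 0.8030
P(N ≥ n) = ρ^n = 0.8030^2 = 0.644827

Final: 0.644827


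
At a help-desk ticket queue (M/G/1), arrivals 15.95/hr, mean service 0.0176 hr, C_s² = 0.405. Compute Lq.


ρ = λ·E[S] = 15.95·0.0176 = 0.2807
Lq = ρ²(1+C_s²)/(2(1−ρ)) = 0.07880·(1+0.405)/(2·0.7193)
= 0.07880·1.4050/1.4386 = 0.07697

Final: 0.07697


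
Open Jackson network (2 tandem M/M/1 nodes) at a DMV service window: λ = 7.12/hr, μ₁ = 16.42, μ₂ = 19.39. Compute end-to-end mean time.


Each node sees arrival rate λ = 7.12/hr (tandem ⇒ throughput preserved).
W₁ = 1/(μ₁−λ) = 1/(16.42−7.12) = 0.10753 hr
W₂ = 1/(μ₂−λ) = 1/(19.39−7.12) = 0.08150 hr
W_total = W₁ + W₂ = 0.10753 + 0.08150 = 0.18903 hr

Final: 0.18903 hr


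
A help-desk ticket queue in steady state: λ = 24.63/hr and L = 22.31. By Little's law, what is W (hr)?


W = L/λ = 22.31/24.63 = 0.9058 hr

Final: 0.9058 hr


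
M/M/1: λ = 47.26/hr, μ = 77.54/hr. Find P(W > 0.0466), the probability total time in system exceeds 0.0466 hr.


W ~ Exponential(μ−λ) for M/M/1.
μ − λ = 77.54 − 47.26 = 30.2800
P(W > t) = e^{−(μ−λ)t} = e^{−1.4110} = 0.243888

Final: 0.243888


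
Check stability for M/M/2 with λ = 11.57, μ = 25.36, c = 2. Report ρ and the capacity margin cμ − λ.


Total capacity cμ = 2·25.36 = 50.72/hr
ρ = λ/(cμ) = 11.57/50.72 = 0.2281
Stable ⇔ ρ < 1: YES
Spare capacity = cμ − λ = 50.72 − 11.57 = 39.15/hr

Final: ρ = 0.2281; stable; margin = 39.15/hr


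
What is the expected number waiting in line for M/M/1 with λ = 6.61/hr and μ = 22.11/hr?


ρ = 6.61/22.11 = 0.2990
Lq = ρ²/(1−ρ) = 0.08938/0.7010 = 0.1275

Final: 0.1275


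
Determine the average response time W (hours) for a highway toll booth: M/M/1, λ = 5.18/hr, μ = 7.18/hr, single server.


W = 1/(μ−λ) = 1/(7.18 − 5.18) = 1/2.00 = 0.5000 hr

Final: 0.5000 hr


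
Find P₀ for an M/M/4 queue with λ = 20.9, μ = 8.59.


a = λ/μ = 20.9/8.59 = 2.4331; ρ = a/c = 0.6083
Σ_{k=0}^{3} a^k/k! (terms k=0..3) = 1.00000 + 2.43306 + 2.95989 + 2.40054 = 8.79349
Tail: a^4/(4!(1−ρ)) = 35.04390/(24·0.3917) = 3.72743
P₀ = 1/(8.79349 + 3.72743) = 1/12.52092 = 0.079866

Final: 0.079866


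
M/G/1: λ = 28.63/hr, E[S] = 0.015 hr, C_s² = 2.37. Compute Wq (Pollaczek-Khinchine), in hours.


ρ = λ·E[S] = 28.63·0.015 = 0.4294
E[S²] = E[S]²(1+C_s²) = 0.015²·(1+2.37) = 0.0007583
Wq = λ·E[S²]/(2(1−ρ)) = 28.63·0.0007583/(2·0.5706) = 0.01902 hr

Final: 0.01902 hr


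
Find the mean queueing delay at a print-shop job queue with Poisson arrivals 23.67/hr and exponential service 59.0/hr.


ρ = 23.67/59.0 = 0.4012
Wq = ρ/(μ−λ) = 0.4012/(59.0 − 23.67) = 0.4012/35.33 = 0.01136 hr

Final: 0.01136 hr


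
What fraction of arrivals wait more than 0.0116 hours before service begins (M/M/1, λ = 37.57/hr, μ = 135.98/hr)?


ρ = 37.57/135.98 = 0.2763
P(Wq > t) = ρ·e^{−(μ−λ)t} = 0.2763·e^{−1.1416}
= 0.2763·0.319322 = 0.088226

Final: 0.088226


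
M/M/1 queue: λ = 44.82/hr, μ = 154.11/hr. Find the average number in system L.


ρ = λ/μ = 44.82/154.11 = 0.2908
L = ρ/(1−ρ) = 0.2908/(1 − 0.2908) = 0.2908/0.7092 = 0.4101

Final: 0.4101


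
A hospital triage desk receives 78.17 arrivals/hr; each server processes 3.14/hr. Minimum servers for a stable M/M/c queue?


Stability requires cμ > λ ⇔ c > λ/μ.
λ/μ = 78.17/3.14 = 24.8949
Minimum integer c = ⌊24.8949⌋ + 1 = 25
Check: 25·3.14 = 78.50 > 78.17, while 24·3.14 = 75.36 ≤ 78.17

Final: 25 servers


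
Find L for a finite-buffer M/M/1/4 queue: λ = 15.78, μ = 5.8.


ρ = 15.78/5.8 = 2.7207
L = ρ[1 − (K+1)ρ^K + Kρ^(K+1)] / [(1−ρ)(1−ρ^(K+1))]
Numerator: 2.7207·(1 − 5·54.791857 + 4·149.071639) = 879.673159
Denominator: (-1.7207)·(-148.071639) = 254.785338
L = 879.673159/254.785338 = 3.4526

Final: 3.4526


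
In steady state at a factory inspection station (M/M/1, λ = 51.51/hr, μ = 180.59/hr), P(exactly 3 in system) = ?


ρ = 51.51/180.59 = 0.2852
P_n = (1−ρ)·ρ^n = (1 − 0.2852)·0.2852^3 = 0.7148·0.023206 = 0.016587

Final: 0.016587


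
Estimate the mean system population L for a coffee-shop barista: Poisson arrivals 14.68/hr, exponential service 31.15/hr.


ρ = λ/μ = 14.68/31.15 = 0.4713
L = ρ/(1−ρ) = 0.4713/(1 − 0.4713) = 0.4713/0.5287 = 0.8913

Final: 0.8913


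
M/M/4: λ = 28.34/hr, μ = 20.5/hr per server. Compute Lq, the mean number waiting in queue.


a = λ/μ = 1.3824; ρ = a/4 = 0.3456
P₀ = 0.249320
Lq = P₀·a^c·ρ / (c!·(1−ρ)²) = 0.249320·3.65245·0.3456/(24·0.42823)
= 0.03062

Final: 0.03062


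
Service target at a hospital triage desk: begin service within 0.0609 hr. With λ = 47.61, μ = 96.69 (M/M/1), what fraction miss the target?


ρ = 47.61/96.69 = 0.4924
P(Wq > t) = ρ·e^{−(μ−λ)t} = 0.4924·e^{−2.9890}
= 0.4924·0.050339 = 0.024787

Final: 0.024787


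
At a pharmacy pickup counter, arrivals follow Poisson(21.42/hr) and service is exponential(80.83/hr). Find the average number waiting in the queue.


ρ = 21.42/80.83 = 0.2650
Lq = ρ²/(1−ρ) = 0.07023/0.7350 = 0.09554

Final: 0.09554


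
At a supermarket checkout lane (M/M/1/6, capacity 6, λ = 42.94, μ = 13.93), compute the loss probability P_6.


ρ = λ/μ = 42.94/13.93 = 3.0826
P_K = (1−ρ)ρ^K/(1−ρ^(K+1)) = (-2.0826·857.957040)/(1 − 2644.700308)
= -1786.743268/-2643.700308 = 0.675849

Final: 0.675849


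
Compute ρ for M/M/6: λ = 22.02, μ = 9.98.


ρ = λ/(cμ) = 22.02/(6·9.98) = 22.02/59.88 = 0.3677

Final: 0.3677


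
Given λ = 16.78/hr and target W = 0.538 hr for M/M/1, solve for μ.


W = 1/(μ−λ) ⇒ μ − λ = 1/W = 1/0.538 = 1.8587
μ = λ + 1/W = 16.78 + 1.8587 = 18.6387 per hr

Final: 18.6387 /hr


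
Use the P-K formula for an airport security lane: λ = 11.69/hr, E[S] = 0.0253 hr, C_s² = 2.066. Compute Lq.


ρ = λ·E[S] = 11.69·0.0253 = 0.2958
Lq = ρ²(1+C_s²)/(2(1−ρ)) = 0.08747·(1+2.066)/(2·0.7042)
= 0.08747·3.0660/1.4085 = 0.19041

Final: 0.19041


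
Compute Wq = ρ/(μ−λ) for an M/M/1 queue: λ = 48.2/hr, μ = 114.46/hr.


ρ = 48.2/114.46 = 0.4211
Wq = ρ/(μ−λ) = 0.4211/(114.46 − 48.2) = 0.4211/66.26 = 0.006355 hr

Final: 0.006355 hr


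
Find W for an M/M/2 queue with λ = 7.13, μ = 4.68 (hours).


a = 1.5235; ρ = 0.7618; P₀ = 0.135233
Lq = P₀·a^c·ρ/(c!(1−ρ)²) = 2.10619
Wq = Lq/λ = 2.10619/7.13 = 0.29540 hr
W = Wq + 1/μ = 0.29540 + 0.21368 = 0.50907 hr

Final: 0.50907 hr


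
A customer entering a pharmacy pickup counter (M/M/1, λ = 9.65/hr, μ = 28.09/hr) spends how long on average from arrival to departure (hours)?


W = 1/(μ−λ) = 1/(28.09 − 9.65) = 1/18.44 = 0.05423 hr

Final: 0.05423 hr


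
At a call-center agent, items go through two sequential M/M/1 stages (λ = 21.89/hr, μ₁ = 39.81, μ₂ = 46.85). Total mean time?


Each node sees arrival rate λ = 21.89/hr (tandem ⇒ throughput preserved).
W₁ = 1/(μ₁−λ) = 1/(39.81−21.89) = 0.05580 hr
W₂ = 1/(μ₂−λ) = 1/(46.85−21.89) = 0.04006 hr
W_total = W₁ + W₂ = 0.05580 + 0.04006 = 0.09587 hr

Final: 0.09587 hr


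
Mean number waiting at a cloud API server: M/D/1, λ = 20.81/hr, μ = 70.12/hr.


ρ = 20.81/70.12 = 0.2968
M/D/1: Lq = ρ²/(2(1−ρ)) = 0.08808/(2·0.7032) = 0.06262

Final: 0.06262


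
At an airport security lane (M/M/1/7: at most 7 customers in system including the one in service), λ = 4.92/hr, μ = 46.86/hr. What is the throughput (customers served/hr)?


ρ = 0.1050; P_K = (1−ρ)ρ^7/(1−ρ^8) = 0.0000001259
λ_eff = λ(1 − P_K) = 4.92·(1 − 0.0000001259) = 4.92·1.000000 = 4.9200 /hr

Final: 4.9200 /hr


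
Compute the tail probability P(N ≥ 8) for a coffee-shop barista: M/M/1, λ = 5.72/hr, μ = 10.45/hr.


ρ = 5.72/10.45 = 0.5474
P(N ≥ n) = ρ^n = 0.5474^8 = 0.008058

Final: 0.008058


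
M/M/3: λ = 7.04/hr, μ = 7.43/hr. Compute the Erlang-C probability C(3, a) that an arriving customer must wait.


a = λ/μ = 0.9475; ρ = a/3 = 0.3158
P₀ = 0.384080 (from M/M/c formula)
C(c,a) = [a^c/(c!(1−ρ))]·P₀ = [0.85065/(6·0.6842)]·0.384080
= 0.20722·0.384080 = 0.079591

Final: 0.079591


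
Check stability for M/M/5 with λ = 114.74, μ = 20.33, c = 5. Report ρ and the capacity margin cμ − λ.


Total capacity cμ = 5·20.33 = 101.65/hr
ρ = λ/(cμ) = 114.74/101.65 = 1.1288
Stable ⇔ ρ < 1: NO
Spare capacity = cμ − λ = 101.65 − 114.74 = -13.09/hr

Final: ρ = 1.1288; unstable; margin = -13.09/hr


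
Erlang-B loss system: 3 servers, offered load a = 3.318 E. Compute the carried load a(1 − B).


B(3,3.318) = 0.382641 (Erlang-B)
Carried load = a(1 − B) = 3.318·(1 − 0.382641) = 3.318·0.617359 = 2.0484 E

Final: 2.0484 Erlangs


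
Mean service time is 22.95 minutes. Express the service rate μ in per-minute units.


μ = 1/(service time) in consistent units.
1 minute = 1 min, so μ = 1/22.95 = 0.04357 per minute

Final: 0.04357 /min
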